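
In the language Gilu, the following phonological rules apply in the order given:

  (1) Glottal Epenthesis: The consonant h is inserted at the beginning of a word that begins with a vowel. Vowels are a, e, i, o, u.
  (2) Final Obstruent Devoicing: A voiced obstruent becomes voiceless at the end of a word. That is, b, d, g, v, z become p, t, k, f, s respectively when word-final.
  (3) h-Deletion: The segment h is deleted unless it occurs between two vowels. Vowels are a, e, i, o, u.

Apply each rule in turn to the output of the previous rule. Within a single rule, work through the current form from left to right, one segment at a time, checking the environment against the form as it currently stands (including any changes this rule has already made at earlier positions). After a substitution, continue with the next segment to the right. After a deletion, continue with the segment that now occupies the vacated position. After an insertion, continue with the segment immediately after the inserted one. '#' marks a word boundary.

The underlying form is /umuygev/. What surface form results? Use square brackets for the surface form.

(1) Glottal Epenthesis: [umuygev] → [humuygev]
(2) Final Obstruent Devoicing: [humuygev] → [humuygef]
(3) h-Deletion: [humuygef] → [umuygef]

[umuygef]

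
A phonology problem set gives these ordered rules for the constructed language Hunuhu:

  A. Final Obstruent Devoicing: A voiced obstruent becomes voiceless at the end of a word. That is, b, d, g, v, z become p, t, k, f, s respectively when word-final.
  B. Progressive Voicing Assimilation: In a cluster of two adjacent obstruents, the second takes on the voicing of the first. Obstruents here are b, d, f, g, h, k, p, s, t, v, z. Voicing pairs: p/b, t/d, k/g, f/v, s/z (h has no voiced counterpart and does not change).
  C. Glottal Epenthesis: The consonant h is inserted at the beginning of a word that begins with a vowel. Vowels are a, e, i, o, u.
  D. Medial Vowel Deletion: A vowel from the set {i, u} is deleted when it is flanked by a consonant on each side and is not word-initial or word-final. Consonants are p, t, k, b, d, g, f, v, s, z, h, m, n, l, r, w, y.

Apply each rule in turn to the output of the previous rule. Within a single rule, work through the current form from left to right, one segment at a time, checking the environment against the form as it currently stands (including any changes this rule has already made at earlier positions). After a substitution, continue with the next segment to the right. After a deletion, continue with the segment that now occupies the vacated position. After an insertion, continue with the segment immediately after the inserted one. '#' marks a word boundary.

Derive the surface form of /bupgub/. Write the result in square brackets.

[bpkp]

A Final Obstruent Devoicing: [bupgub] → [bupgup]
B Progressive Voicing Assimilation: [bupgup] → [bupkup]
C Glottal Epenthesis: no change — [bupkup]
D Medial Vowel Deletion: [bupkup] → [bpkp]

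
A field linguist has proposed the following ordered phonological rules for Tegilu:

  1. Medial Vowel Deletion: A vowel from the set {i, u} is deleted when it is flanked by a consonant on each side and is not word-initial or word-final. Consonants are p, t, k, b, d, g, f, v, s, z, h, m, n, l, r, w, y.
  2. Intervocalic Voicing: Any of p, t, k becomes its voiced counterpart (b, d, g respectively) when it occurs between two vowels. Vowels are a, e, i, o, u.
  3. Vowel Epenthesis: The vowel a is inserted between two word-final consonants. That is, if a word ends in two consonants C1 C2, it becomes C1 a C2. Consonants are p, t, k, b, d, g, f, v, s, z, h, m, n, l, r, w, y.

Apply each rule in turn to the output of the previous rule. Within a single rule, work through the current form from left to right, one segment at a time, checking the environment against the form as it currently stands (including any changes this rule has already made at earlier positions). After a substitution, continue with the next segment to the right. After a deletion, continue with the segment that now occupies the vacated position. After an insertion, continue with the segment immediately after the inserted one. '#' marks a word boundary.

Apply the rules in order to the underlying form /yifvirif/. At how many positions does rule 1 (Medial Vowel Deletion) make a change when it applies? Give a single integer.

3

1 Medial Vowel Deletion: [yifvirif] → [yfvrf]
2 Intervocalic Voicing: no change — [yfvrf]
3 Vowel Epenthesis: [yfvrf] → [yfvraf]
Rule 1 changed 3 position(s).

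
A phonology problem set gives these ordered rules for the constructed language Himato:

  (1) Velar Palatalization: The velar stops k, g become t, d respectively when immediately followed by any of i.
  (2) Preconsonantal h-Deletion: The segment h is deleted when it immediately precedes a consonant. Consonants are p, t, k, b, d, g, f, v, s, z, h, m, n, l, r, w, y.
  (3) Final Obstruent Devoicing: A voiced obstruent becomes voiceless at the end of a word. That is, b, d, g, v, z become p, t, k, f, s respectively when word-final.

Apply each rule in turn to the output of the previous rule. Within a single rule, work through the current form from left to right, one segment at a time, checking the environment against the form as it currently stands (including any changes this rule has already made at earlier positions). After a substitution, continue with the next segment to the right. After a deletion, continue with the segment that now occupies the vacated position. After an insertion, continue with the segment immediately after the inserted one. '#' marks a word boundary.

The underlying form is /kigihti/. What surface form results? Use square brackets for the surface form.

[tiditi]

(1) Velar Palatalization: [kigihti] → [tidihti]
(2) Preconsonantal h-Deletion: [tidihti] → [tiditi]
(3) Final Obstruent Devoicing: no change — [tiditi]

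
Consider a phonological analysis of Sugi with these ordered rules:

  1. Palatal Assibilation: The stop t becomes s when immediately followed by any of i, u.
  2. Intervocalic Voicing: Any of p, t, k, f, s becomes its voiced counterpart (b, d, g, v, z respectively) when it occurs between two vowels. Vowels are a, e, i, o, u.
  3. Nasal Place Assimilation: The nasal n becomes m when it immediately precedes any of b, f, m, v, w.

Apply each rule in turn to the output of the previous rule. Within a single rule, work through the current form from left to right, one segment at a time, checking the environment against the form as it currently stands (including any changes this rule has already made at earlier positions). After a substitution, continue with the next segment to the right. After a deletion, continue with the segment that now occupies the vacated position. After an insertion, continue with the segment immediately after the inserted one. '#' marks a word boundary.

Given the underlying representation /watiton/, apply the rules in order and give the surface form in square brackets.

[wazidon]

1 Palatal Assibilation: [watiton] → [wasiton]
2 Intervocalic Voicing: [wasiton] → [wazidon]
3 Nasal Place Assimilation: no change — [wazidon]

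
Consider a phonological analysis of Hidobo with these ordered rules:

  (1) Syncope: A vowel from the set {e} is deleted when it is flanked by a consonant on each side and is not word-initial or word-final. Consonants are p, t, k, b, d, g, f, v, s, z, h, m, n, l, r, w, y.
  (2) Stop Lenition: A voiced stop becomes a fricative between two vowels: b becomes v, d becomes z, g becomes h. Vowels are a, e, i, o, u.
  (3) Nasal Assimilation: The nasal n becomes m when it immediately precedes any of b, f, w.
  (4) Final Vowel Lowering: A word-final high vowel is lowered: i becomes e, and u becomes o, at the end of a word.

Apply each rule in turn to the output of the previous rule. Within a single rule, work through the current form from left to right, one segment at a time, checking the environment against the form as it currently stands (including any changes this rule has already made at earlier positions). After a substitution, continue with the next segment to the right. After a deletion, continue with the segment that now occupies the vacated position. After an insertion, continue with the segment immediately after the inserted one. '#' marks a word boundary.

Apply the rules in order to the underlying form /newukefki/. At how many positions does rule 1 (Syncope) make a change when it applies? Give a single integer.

(1) Syncope: [newukefki] → [nwukfki]
(2) Stop Lenition: no change — [nwukfki]
(3) Nasal Assimilation: [nwukfki] → [mwukfki]
(4) Final Vowel Lowering: [mwukfki] → [mwukfke]
Rule 1 changed 2 position(s).

2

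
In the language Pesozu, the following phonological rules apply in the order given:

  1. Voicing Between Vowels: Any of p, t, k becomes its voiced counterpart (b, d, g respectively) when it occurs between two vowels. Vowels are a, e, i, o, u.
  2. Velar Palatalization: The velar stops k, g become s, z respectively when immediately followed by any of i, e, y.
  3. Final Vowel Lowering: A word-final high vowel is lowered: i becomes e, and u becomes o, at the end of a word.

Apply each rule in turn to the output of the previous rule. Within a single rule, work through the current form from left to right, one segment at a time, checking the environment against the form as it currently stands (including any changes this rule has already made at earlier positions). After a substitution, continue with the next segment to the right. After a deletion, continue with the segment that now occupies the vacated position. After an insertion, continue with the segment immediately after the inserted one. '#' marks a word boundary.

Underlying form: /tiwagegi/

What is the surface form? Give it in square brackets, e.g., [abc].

1 Voicing Between Vowels: no change — [tiwagegi]
2 Velar Palatalization: [tiwagegi] → [tiwazezi]
3 Final Vowel Lowering: [tiwazezi] → [tiwazeze]

[tiwazeze]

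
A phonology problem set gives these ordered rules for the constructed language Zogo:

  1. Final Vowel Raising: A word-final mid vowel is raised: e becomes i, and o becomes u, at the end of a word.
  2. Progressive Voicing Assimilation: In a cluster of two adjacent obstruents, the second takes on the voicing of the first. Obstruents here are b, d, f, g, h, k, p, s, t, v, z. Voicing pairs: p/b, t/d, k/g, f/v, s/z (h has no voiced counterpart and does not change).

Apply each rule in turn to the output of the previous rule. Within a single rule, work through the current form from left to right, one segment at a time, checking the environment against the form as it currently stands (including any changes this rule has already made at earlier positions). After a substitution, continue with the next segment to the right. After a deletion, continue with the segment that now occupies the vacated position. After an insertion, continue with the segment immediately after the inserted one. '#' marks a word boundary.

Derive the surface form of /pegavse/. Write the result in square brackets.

[pegavzi]

1 Final Vowel Raising: [pegavse] → [pegavsi]
2 Progressive Voicing Assimilation: [pegavsi] → [pegavzi]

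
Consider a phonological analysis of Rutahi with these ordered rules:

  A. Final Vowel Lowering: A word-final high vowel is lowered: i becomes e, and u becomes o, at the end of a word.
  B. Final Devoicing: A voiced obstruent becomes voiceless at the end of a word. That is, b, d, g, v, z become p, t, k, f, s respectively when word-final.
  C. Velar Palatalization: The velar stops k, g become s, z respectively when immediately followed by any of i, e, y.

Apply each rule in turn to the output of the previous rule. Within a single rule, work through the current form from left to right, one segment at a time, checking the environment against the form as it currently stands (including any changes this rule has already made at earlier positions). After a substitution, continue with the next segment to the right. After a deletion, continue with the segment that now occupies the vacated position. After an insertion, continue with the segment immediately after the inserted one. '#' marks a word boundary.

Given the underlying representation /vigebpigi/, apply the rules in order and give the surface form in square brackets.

A Final Vowel Lowering: [vigebpigi] → [vigebpige]
B Final Devoicing: no change — [vigebpige]
C Velar Palatalization: [vigebpige] → [vizebpize]

[vizebpize]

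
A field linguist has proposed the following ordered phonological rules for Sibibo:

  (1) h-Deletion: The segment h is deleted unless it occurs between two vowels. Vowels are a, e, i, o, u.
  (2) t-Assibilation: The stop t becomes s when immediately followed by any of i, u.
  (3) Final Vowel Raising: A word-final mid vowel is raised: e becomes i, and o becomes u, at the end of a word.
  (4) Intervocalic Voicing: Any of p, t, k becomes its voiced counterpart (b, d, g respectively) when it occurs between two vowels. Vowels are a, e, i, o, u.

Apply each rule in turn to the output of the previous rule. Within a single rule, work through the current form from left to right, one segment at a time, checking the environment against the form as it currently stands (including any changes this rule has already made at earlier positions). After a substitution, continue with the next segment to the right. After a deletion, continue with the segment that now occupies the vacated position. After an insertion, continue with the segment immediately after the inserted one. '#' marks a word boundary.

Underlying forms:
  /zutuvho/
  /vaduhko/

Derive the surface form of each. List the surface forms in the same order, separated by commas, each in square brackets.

/zutuvho/:
  (1) h-Deletion: [zutuvho] → [zutuvo]
  (2) t-Assibilation: [zutuvo] → [zusuvo]
  (3) Final Vowel Raising: [zusuvo] → [zusuvu]
  (4) Intervocalic Voicing: no change — [zusuvu]
/vaduhko/:
  (1) h-Deletion: [vaduhko] → [vaduko]
  (2) t-Assibilation: no change — [vaduko]
  (3) Final Vowel Raising: [vaduko] → [vaduku]
  (4) Intervocalic Voicing: [vaduku] → [vadugu]

[zusuvu], [vadugu]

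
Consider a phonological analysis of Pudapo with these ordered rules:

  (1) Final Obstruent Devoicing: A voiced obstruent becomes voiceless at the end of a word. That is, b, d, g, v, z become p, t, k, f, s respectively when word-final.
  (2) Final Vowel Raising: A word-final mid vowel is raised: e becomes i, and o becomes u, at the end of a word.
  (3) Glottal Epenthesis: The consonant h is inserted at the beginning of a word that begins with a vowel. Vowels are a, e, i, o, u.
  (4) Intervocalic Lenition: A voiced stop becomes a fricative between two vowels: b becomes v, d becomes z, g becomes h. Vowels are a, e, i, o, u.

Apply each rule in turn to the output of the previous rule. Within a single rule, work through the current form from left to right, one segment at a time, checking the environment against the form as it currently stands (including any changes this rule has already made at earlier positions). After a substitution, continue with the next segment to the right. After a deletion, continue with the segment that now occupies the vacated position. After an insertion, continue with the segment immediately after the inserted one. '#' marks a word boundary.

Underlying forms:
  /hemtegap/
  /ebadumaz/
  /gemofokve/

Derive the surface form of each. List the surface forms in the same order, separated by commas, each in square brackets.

[hemtehap], [hevazumas], [gemofokvi]

/hemtegap/:
  (1) Final Obstruent Devoicing: no change — [hemtegap]
  (2) Final Vowel Raising: no change — [hemtegap]
  (3) Glottal Epenthesis: no change — [hemtegap]
  (4) Intervocalic Lenition: [hemtegap] → [hemtehap]
/ebadumaz/:
  (1) Final Obstruent Devoicing: [ebadumaz] → [ebadumas]
  (2) Final Vowel Raising: no change — [ebadumas]
  (3) Glottal Epenthesis: [ebadumas] → [hebadumas]
  (4) Intervocalic Lenition: [hebadumas] → [hevazumas]
/gemofokve/:
  (1) Final Obstruent Devoicing: no change — [gemofokve]
  (2) Final Vowel Raising: [gemofokve] → [gemofokvi]
  (3) Glottal Epenthesis: no change — [gemofokvi]
  (4) Intervocalic Lenition: no change — [gemofokvi]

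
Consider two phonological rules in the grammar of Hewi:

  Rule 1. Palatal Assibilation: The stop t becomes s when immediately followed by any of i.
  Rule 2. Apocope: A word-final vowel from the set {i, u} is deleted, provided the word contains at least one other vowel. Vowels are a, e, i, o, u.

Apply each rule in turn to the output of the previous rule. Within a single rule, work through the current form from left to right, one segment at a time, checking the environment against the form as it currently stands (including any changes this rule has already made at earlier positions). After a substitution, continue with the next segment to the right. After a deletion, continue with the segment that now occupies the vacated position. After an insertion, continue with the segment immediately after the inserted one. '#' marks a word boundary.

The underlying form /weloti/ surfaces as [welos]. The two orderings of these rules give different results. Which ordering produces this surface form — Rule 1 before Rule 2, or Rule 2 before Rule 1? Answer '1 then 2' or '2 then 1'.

Order 1 then 2:
  1 Palatal Assibilation: [weloti] → [welosi]
  2 Apocope: [welosi] → [welos]
  result: [welos]
Order 2 then 1:
  2 Apocope: [weloti] → [welot]
  1 Palatal Assibilation: no change — [welot]
  result: [welot]

1 then 2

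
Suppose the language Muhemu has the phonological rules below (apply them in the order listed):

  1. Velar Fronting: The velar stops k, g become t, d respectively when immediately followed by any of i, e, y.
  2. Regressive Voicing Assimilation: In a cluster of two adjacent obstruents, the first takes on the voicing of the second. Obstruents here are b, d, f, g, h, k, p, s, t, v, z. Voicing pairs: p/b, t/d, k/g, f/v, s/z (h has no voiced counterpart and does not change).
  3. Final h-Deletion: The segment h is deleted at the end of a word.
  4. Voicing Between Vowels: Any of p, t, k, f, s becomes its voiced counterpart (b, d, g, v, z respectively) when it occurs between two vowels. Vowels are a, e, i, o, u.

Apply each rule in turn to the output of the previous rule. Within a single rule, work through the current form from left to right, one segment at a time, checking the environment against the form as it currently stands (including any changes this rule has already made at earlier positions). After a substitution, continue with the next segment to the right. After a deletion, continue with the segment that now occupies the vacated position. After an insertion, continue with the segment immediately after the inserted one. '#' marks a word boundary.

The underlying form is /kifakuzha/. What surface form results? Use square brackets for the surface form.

[tivagusha]

1 Velar Fronting: [kifakuzha] → [tifakuzha]
2 Regressive Voicing Assimilation: [tifakuzha] → [tifakusha]
3 Final h-Deletion: no change — [tifakusha]
4 Voicing Between Vowels: [tifakusha] → [tivagusha]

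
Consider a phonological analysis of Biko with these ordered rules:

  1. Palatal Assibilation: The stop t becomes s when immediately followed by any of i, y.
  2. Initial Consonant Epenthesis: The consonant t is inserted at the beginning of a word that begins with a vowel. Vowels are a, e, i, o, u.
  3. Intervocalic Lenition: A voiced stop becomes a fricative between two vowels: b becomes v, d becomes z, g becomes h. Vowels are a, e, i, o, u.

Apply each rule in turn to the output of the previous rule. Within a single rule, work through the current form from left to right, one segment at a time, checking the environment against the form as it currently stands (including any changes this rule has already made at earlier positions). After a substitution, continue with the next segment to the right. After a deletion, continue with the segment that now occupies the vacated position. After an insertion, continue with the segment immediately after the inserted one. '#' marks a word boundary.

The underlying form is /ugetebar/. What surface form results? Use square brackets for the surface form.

[tuhetevar]

1 Palatal Assibilation: no change — [ugetebar]
2 Initial Consonant Epenthesis: [ugetebar] → [tugetebar]
3 Intervocalic Lenition: [tugetebar] → [tuhetevar]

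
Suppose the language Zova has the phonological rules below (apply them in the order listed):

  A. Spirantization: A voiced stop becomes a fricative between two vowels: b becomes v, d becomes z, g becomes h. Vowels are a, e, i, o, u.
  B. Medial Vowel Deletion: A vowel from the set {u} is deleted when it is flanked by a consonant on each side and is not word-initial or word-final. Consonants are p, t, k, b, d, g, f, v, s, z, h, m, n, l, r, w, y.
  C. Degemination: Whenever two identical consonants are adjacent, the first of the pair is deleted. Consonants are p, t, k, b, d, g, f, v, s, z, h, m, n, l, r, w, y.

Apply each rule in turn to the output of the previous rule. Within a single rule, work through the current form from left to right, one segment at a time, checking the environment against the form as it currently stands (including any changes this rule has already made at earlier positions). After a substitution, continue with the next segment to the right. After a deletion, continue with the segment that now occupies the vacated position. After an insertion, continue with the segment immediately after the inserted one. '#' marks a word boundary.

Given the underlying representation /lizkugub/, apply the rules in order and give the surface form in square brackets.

[lizkhb]

A Spirantization: [lizkugub] → [lizkuhub]
B Medial Vowel Deletion: [lizkuhub] → [lizkhb]
C Degemination: no change — [lizkhb]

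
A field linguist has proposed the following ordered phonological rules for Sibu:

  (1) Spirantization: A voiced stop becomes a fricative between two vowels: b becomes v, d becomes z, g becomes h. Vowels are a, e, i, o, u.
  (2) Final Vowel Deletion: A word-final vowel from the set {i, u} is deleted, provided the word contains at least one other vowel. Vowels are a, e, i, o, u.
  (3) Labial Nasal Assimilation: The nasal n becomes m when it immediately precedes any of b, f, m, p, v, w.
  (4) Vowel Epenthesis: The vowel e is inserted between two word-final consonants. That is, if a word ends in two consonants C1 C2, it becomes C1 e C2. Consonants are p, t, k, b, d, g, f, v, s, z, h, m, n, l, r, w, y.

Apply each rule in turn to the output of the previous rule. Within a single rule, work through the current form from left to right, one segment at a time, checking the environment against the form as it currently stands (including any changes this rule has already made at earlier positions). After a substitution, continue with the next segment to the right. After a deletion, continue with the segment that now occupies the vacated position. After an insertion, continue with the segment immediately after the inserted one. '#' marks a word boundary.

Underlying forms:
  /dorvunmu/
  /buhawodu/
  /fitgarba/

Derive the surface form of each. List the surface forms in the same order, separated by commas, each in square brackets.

/dorvunmu/:
  (1) Spirantization: no change — [dorvunmu]
  (2) Final Vowel Deletion: [dorvunmu] → [dorvunm]
  (3) Labial Nasal Assimilation: [dorvunm] → [dorvumm]
  (4) Vowel Epenthesis: [dorvumm] → [dorvumem]
/buhawodu/:
  (1) Spirantization: [buhawodu] → [buhawozu]
  (2) Final Vowel Deletion: [buhawozu] → [buhawoz]
  (3) Labial Nasal Assimilation: no change — [buhawoz]
  (4) Vowel Epenthesis: no change — [buhawoz]
/fitgarba/:
  (1) Spirantization: no change — [fitgarba]
  (2) Final Vowel Deletion: no change — [fitgarba]
  (3) Labial Nasal Assimilation: no change — [fitgarba]
  (4) Vowel Epenthesis: no change — [fitgarba]

[dorvumem], [buhawoz], [fitgarba]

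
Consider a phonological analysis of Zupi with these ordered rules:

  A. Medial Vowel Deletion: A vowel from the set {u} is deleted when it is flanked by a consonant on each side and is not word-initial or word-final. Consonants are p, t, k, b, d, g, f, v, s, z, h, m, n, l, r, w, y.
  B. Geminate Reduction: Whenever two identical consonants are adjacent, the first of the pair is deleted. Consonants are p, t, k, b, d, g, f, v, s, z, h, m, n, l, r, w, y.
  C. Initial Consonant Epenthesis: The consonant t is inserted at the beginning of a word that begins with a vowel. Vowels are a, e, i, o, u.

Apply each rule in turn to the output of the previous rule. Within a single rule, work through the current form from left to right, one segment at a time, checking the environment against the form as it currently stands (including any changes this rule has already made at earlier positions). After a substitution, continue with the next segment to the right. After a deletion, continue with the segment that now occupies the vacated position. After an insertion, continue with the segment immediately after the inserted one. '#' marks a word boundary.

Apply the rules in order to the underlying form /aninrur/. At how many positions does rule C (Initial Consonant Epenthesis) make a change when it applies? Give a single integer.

1

A Medial Vowel Deletion: [aninrur] → [aninrr]
B Geminate Reduction: [aninrr] → [aninr]
C Initial Consonant Epenthesis: [aninr] → [taninr]
Rule C changed 1 position(s).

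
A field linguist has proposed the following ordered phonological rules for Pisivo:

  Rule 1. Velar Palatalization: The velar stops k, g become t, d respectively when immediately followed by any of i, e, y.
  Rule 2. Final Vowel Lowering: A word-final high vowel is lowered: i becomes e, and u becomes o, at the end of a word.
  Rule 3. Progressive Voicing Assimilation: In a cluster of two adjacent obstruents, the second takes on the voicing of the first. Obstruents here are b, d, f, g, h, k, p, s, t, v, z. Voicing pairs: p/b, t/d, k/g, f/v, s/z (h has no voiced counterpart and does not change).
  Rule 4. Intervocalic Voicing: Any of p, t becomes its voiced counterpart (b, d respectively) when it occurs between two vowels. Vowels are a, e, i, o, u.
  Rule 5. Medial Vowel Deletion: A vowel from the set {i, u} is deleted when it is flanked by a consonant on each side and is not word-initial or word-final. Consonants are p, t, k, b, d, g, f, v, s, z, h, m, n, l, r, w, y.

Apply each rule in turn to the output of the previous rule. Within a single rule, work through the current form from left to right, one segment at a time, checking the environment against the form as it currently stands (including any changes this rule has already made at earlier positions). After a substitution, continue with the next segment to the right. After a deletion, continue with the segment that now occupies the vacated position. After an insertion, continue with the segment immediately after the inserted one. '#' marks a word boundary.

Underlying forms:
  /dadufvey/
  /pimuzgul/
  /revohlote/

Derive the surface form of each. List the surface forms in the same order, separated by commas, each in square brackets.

[dadffey], [pmzgl], [revohlode]

/dadufvey/:
  Rule 1 Velar Palatalization: no change — [dadufvey]
  Rule 2 Final Vowel Lowering: no change — [dadufvey]
  Rule 3 Progressive Voicing Assimilation: [dadufvey] → [daduffey]
  Rule 4 Intervocalic Voicing: no change — [daduffey]
  Rule 5 Medial Vowel Deletion: [daduffey] → [dadffey]
/pimuzgul/:
  Rule 1 Velar Palatalization: no change — [pimuzgul]
  Rule 2 Final Vowel Lowering: no change — [pimuzgul]
  Rule 3 Progressive Voicing Assimilation: no change — [pimuzgul]
  Rule 4 Intervocalic Voicing: no change — [pimuzgul]
  Rule 5 Medial Vowel Deletion: [pimuzgul] → [pmzgl]
/revohlote/:
  Rule 1 Velar Palatalization: no change — [revohlote]
  Rule 2 Final Vowel Lowering: no change — [revohlote]
  Rule 3 Progressive Voicing Assimilation: no change — [revohlote]
  Rule 4 Intervocalic Voicing: [revohlote] → [revohlode]
  Rule 5 Medial Vowel Deletion: no change — [revohlode]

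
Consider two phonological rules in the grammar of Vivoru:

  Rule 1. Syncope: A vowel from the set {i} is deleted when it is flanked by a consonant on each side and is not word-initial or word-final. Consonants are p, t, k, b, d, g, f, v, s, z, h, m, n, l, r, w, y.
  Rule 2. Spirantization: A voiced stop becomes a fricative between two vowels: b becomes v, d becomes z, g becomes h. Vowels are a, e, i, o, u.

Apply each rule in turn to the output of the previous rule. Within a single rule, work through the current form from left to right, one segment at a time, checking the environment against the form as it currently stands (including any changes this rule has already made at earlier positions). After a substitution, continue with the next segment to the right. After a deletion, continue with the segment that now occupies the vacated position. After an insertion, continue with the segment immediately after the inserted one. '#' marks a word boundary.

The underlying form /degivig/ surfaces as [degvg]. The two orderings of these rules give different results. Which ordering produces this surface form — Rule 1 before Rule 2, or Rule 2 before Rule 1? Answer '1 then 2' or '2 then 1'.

1 then 2

Order 1 then 2:
  1 Syncope: [degivig] → [degvg]
  2 Spirantization: no change — [degvg]
  result: [degvg]
Order 2 then 1:
  2 Spirantization: [degivig] → [dehivig]
  1 Syncope: [dehivig] → [dehvg]
  result: [dehvg]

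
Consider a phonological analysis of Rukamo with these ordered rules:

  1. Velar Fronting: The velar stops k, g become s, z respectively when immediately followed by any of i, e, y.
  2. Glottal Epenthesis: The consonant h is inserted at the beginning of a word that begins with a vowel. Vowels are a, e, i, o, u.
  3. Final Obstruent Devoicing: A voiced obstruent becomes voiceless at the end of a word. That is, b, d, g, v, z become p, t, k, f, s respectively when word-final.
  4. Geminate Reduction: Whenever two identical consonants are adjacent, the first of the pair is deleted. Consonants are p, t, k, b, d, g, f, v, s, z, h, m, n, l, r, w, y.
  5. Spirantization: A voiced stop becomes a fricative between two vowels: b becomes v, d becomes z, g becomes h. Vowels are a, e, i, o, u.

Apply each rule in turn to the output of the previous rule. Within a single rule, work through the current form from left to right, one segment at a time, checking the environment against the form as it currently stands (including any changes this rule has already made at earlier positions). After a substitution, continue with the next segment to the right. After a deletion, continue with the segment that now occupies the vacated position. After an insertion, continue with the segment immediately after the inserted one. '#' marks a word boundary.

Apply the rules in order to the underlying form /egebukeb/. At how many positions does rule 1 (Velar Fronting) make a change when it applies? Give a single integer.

1 Velar Fronting: [egebukeb] → [ezebuseb]
2 Glottal Epenthesis: [ezebuseb] → [hezebuseb]
3 Final Obstruent Devoicing: [hezebuseb] → [hezebusep]
4 Geminate Reduction: no change — [hezebusep]
5 Spirantization: [hezebusep] → [hezevusep]
Rule 1 changed 2 position(s).

2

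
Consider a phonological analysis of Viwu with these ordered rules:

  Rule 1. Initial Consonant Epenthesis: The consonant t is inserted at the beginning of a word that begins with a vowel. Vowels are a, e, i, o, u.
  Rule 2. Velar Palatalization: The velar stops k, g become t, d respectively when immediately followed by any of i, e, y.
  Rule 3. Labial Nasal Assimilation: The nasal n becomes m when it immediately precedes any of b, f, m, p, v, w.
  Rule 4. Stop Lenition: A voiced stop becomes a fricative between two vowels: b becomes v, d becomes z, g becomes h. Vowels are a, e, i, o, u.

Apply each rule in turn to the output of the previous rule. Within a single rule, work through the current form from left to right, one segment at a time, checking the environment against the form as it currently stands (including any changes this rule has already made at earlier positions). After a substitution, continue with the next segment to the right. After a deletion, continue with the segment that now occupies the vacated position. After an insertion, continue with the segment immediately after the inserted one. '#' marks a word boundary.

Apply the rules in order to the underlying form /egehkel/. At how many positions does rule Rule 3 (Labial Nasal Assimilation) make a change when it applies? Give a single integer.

0

Rule 1 Initial Consonant Epenthesis: [egehkel] → [tegehkel]
Rule 2 Velar Palatalization: [tegehkel] → [tedehtel]
Rule 3 Labial Nasal Assimilation: no change — [tedehtel]
Rule 4 Stop Lenition: [tedehtel] → [tezehtel]
Rule Rule 3 changed 0 position(s).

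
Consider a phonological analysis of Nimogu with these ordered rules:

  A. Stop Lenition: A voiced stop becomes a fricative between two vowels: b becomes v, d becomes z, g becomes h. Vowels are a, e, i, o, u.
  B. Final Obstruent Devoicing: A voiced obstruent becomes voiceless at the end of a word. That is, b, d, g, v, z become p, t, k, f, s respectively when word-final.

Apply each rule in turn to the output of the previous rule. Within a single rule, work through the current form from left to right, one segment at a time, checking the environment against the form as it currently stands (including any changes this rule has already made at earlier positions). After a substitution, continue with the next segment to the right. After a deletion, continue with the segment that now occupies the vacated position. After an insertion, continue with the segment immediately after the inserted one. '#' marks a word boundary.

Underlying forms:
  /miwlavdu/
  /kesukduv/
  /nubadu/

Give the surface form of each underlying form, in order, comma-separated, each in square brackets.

[miwlavdu], [kesukduf], [nuvazu]

/miwlavdu/:
  A Stop Lenition: no change — [miwlavdu]
  B Final Obstruent Devoicing: no change — [miwlavdu]
/kesukduv/:
  A Stop Lenition: no change — [kesukduv]
  B Final Obstruent Devoicing: [kesukduv] → [kesukduf]
/nubadu/:
  A Stop Lenition: [nubadu] → [nuvazu]
  B Final Obstruent Devoicing: no change — [nuvazu]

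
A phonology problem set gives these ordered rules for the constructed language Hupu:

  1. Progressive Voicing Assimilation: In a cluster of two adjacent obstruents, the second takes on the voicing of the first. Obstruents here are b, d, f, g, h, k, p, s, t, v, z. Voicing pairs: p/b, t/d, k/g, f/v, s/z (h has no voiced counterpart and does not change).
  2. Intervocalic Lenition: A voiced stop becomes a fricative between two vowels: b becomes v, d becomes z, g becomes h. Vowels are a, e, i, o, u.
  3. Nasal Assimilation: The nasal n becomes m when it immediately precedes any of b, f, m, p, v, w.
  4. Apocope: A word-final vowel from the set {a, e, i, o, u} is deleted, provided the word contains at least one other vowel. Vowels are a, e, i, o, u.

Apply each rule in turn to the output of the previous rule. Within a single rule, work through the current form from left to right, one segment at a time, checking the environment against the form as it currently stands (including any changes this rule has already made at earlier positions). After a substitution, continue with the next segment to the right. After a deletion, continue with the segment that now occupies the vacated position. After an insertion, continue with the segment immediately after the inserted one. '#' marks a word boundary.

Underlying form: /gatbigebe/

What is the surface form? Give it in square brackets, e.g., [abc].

[gatpihev]

1 Progressive Voicing Assimilation: [gatbigebe] → [gatpigebe]
2 Intervocalic Lenition: [gatpigebe] → [gatpiheve]
3 Nasal Assimilation: no change — [gatpiheve]
4 Apocope: [gatpiheve] → [gatpihev]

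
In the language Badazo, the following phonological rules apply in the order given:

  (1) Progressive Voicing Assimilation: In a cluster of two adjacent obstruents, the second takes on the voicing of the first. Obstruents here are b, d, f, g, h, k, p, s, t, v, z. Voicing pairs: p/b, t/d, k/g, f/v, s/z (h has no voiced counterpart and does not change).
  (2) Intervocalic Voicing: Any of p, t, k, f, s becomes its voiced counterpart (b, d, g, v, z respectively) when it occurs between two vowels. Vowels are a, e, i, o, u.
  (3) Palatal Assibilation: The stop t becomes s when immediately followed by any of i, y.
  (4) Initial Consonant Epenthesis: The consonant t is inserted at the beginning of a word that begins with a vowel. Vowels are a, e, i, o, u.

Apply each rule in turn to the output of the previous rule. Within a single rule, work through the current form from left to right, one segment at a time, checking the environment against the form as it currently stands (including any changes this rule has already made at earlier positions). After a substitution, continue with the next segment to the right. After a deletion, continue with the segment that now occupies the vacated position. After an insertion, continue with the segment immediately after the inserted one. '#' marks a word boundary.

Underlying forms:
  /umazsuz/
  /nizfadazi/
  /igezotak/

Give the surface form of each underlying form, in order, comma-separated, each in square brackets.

[tumazzuz], [nizvadazi], [tigezodak]

/umazsuz/:
  (1) Progressive Voicing Assimilation: [umazsuz] → [umazzuz]
  (2) Intervocalic Voicing: no change — [umazzuz]
  (3) Palatal Assibilation: no change — [umazzuz]
  (4) Initial Consonant Epenthesis: [umazzuz] → [tumazzuz]
/nizfadazi/:
  (1) Progressive Voicing Assimilation: [nizfadazi] → [nizvadazi]
  (2) Intervocalic Voicing: no change — [nizvadazi]
  (3) Palatal Assibilation: no change — [nizvadazi]
  (4) Initial Consonant Epenthesis: no change — [nizvadazi]
/igezotak/:
  (1) Progressive Voicing Assimilation: no change — [igezotak]
  (2) Intervocalic Voicing: [igezotak] → [igezodak]
  (3) Palatal Assibilation: no change — [igezodak]
  (4) Initial Consonant Epenthesis: [igezodak] → [tigezodak]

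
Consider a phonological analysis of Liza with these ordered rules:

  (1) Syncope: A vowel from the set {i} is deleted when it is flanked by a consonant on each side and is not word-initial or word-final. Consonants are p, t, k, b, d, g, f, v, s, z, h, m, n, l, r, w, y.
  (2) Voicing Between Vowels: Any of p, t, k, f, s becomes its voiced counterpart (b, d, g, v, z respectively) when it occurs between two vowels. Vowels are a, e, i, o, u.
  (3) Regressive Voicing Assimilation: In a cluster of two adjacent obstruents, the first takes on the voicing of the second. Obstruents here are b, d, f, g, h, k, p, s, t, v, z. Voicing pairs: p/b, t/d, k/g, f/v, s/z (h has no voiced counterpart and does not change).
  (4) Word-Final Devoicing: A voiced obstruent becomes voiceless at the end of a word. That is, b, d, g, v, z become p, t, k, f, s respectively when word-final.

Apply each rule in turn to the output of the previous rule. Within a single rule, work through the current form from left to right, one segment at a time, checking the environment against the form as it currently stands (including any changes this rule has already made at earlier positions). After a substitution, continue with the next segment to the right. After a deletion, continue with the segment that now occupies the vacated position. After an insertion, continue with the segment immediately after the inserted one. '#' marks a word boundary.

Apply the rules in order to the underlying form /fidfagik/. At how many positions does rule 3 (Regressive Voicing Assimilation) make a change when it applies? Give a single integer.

(1) Syncope: [fidfagik] → [fdfagk]
(2) Voicing Between Vowels: no change — [fdfagk]
(3) Regressive Voicing Assimilation: [fdfagk] → [vtfakk]
(4) Word-Final Devoicing: no change — [vtfakk]
Rule 3 changed 3 position(s).

3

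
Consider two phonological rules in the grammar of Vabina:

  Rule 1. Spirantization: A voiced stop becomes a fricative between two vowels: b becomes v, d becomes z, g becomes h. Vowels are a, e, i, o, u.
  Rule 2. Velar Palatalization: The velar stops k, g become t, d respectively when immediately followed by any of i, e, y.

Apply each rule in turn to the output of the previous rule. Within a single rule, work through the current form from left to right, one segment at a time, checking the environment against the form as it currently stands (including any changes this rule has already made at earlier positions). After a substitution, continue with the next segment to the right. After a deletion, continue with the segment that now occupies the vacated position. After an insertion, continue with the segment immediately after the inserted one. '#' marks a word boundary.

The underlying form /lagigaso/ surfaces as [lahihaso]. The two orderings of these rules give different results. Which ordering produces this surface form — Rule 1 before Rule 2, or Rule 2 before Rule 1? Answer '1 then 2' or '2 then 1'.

1 then 2

Order 1 then 2:
  1 Spirantization: [lagigaso] → [lahihaso]
  2 Velar Palatalization: no change — [lahihaso]
  result: [lahihaso]
Order 2 then 1:
  2 Velar Palatalization: [lagigaso] → [ladigaso]
  1 Spirantization: [ladigaso] → [lazihaso]
  result: [lazihaso]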